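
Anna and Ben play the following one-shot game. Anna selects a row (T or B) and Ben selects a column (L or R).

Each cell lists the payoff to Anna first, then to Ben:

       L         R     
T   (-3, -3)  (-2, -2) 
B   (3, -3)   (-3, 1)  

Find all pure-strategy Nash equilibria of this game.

(T, L): Anna prefers B (3 > -3); Ben prefers R (-2 > -3) — not an equilibrium.
(T, R): Anna gets -2 ≥ -3 from B, and Ben gets -2 ≥ -3 from L — Nash equilibrium.
(B, L): Ben prefers R (1 > -3) — not an equilibrium.
(B, R): Anna prefers T (-2 > -3) — not an equilibrium.

(T, R)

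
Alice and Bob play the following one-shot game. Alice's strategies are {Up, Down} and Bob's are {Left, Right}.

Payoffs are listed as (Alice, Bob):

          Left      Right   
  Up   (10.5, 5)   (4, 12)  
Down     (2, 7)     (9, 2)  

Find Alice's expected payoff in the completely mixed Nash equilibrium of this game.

173/27

First find q, the probability Bob plays Left, from Alice's indifference between Up and Down: 10.5q + 4(1−q) = 2q + 9(1−q), giving q = 10/27.
Since Alice is indifferent in equilibrium, Alice's expected payoff equals the payoff from either row against (10/27, 17/27). Using Up: 10.5(10/27) + 4(17/27) = 173/27.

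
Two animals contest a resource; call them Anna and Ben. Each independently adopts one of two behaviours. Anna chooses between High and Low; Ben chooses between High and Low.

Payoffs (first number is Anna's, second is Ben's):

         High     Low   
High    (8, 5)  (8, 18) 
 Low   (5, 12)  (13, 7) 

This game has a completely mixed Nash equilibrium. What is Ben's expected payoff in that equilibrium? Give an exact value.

181/18

First find p, the probability Anna plays High, from Ben's indifference between High and Low: 5p + 12(1−p) = 18p + 7(1−p), giving p = 5/18.
Since Ben is indifferent in equilibrium, Ben's expected payoff equals the payoff from either column against (5/18, 13/18). Using High: 5(5/18) + 12(13/18) = 181/18.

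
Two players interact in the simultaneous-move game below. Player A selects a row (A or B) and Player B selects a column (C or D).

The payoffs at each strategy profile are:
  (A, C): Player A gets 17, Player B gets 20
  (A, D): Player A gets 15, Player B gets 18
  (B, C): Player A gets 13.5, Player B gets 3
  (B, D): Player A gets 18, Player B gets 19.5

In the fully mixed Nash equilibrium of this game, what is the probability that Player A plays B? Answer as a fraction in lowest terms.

4/37

Let x be the probability that Player A plays A. In a completely mixed equilibrium, Player B must be indifferent between C and D.
Player B's expected payoff from C is 20x + 3(1−x); from D it is 18x + 19.5(1−x).
Setting these equal: 17x + 3 = −1.5x + 19.5, so x = 33/37.
Therefore Player A plays B with probability 1 − 33/37 = 4/37.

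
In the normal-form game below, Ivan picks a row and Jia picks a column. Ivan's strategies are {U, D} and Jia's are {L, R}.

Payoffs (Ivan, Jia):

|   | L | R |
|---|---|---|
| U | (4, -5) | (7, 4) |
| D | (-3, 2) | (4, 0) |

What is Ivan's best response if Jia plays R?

Against R, Ivan earns 7 from U and 4 from D.
So U is the best response.

U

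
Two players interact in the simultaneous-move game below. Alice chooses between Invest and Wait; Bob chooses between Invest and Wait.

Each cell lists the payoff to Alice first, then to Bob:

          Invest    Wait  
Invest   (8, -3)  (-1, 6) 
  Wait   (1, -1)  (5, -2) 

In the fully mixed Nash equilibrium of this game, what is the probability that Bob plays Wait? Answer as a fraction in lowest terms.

Let y be the probability that Bob plays Invest. In a completely mixed equilibrium, Alice must be indifferent between Invest and Wait.
Alice's expected payoff from Invest is 8y − (1−y); from Wait it is y + 5(1−y).
Setting these equal: 9y − 1 = −4y + 5, so y = 6/13.
Therefore Bob plays Wait with probability 1 − 6/13 = 7/13.

7/13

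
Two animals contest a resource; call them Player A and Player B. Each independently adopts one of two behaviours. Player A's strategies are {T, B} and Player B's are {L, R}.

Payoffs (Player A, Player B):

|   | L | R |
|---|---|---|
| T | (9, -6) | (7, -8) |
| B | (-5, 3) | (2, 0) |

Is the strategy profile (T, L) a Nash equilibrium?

At (T, L), Player A earns 9; switching to B would give -5, so Player A has no profitable deviation.
Player B earns -6; switching to R would give -8, so Player B has no profitable deviation.
Neither player can gain by a unilateral deviation, so this profile is a Nash equilibrium.

Yes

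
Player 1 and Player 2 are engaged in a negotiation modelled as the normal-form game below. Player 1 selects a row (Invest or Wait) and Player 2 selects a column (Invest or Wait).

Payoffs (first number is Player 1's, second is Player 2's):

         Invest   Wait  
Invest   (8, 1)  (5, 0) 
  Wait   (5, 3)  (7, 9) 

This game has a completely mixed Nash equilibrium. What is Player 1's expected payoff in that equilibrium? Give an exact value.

First find y, the probability Player 2 plays Invest, from Player 1's indifference between Invest and Wait: 8y + 5(1−y) = 5y + 7(1−y), giving y = 2/5.
Since Player 1 is indifferent in equilibrium, Player 1's expected payoff equals the payoff from either row against (2/5, 3/5). Using Invest: 8(2/5) + 5(3/5) = 31/5.

31/5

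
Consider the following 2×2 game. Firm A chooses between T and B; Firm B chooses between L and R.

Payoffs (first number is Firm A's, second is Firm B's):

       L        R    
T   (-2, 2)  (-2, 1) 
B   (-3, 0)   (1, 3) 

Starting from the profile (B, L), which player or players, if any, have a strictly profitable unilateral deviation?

Firm A at (B, L) earns -3; deviating to T yields -2 — a strict improvement.
Firm B earns 0; deviating to R yields 3 — a strict improvement.
Both Firm A and Firm B have strictly profitable deviations.

Both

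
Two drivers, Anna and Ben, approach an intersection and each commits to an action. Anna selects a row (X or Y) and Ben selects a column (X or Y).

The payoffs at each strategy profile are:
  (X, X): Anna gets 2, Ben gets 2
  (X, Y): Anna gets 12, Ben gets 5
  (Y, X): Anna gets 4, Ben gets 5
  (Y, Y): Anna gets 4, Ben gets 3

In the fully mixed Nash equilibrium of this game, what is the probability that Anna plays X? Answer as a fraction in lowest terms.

Let r be the probability that Anna plays X. In a completely mixed equilibrium, Ben must be indifferent between X and Y.
Ben's expected payoff from X is 2r + 5(1−r); from Y it is 5r + 3(1−r).
Setting these equal: −3r + 5 = 2r + 3, so r = 2/5.

2/5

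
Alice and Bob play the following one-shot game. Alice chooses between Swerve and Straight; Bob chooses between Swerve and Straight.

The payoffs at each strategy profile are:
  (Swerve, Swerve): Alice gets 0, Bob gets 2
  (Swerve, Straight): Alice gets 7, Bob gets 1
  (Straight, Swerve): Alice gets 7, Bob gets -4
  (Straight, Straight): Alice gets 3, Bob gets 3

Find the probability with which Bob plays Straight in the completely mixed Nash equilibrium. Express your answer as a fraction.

7/11

Let y be the probability that Bob plays Swerve. In a completely mixed equilibrium, Alice must be indifferent between Swerve and Straight.
Alice's expected payoff from Swerve is 7(1−y); from Straight it is 7y + 3(1−y).
Setting these equal: −7y + 7 = 4y + 3, so y = 4/11.
Therefore Bob plays Straight with probability 1 − 4/11 = 7/11.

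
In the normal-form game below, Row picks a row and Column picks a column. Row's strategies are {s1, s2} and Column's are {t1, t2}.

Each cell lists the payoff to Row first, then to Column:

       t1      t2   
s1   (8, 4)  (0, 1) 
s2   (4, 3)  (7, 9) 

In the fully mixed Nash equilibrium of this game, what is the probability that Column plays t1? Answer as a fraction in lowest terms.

Let q be the probability that Column plays t1. In a completely mixed equilibrium, Row must be indifferent between s1 and s2.
Row's expected payoff from s1 is 8q; from s2 it is 4q + 7(1−q).
Setting these equal: 8q = −3q + 7, so q = 7/11.

7/11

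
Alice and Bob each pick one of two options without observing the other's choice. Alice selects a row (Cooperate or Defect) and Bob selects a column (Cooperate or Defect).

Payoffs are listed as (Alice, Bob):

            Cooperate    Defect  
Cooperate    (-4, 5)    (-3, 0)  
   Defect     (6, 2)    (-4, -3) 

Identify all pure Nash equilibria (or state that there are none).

(Cooperate, Cooperate): Alice prefers Defect (6 > -4) — not an equilibrium.
(Cooperate, Defect): Bob prefers Cooperate (5 > 0) — not an equilibrium.
(Defect, Cooperate): Alice gets 6 ≥ -4 from Cooperate, and Bob gets 2 ≥ -3 from Defect — Nash equilibrium.
(Defect, Defect): Alice prefers Cooperate (-3 > -4); Bob prefers Cooperate (2 > -3) — not an equilibrium.

(Defect, Cooperate)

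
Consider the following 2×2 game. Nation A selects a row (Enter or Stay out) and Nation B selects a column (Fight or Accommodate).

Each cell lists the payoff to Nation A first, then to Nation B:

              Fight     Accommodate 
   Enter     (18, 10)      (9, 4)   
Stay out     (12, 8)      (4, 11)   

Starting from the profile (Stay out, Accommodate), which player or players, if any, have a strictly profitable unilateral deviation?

Nation A at (Stay out, Accommodate) earns 4; deviating to Enter yields 9 — a strict improvement.
Nation B earns 11; deviating to Fight yields 8 — not better.
Only Nation A has a strictly profitable deviation.

Nation A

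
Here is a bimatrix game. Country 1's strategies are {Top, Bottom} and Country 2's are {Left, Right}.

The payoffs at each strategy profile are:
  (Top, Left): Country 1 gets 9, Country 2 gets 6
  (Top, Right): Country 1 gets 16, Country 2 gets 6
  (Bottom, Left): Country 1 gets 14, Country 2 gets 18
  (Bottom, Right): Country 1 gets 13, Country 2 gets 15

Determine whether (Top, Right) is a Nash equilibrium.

At (Top, Right), Country 1 earns 16; switching to Bottom would give 13, so Country 1 has no profitable deviation.
Country 2 earns 6; switching to Left would give 6, so Country 2 has no profitable deviation.
Neither player can gain by a unilateral deviation, so this profile is a Nash equilibrium.

Yes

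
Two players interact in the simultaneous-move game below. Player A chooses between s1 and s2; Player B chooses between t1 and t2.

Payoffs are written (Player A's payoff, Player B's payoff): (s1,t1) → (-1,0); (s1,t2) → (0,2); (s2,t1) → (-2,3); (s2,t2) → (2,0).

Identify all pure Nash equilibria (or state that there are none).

none

(s1, t1): Player B prefers t2 (2 > 0) — not an equilibrium.
(s1, t2): Player A prefers s2 (2 > 0) — not an equilibrium.
(s2, t1): Player A prefers s1 (-1 > -2) — not an equilibrium.
(s2, t2): Player B prefers t1 (3 > 0) — not an equilibrium.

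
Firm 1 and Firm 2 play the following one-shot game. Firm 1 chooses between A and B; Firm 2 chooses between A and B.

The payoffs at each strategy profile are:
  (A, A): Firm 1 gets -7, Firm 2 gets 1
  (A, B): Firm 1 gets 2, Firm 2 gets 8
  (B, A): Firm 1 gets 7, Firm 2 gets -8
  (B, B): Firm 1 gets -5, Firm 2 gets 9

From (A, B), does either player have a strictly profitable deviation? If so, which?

Neither

Firm 1 at (A, B) earns 2; deviating to B yields -5 — not better.
Firm 2 earns 8; deviating to A yields 1 — not better.
Neither player can strictly improve; the profile is a Nash equilibrium.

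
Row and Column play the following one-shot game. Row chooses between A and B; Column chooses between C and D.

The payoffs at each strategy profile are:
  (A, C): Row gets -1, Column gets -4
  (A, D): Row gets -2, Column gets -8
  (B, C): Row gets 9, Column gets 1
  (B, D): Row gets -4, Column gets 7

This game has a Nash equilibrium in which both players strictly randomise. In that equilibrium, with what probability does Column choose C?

Let q be the probability that Column plays C. In a completely mixed equilibrium, Row must be indifferent between A and B.
Row's expected payoff from A is −q − 2(1−q); from B it is 9q − 4(1−q).
Setting these equal: q − 2 = 13q − 4, so q = 1/6.

1/6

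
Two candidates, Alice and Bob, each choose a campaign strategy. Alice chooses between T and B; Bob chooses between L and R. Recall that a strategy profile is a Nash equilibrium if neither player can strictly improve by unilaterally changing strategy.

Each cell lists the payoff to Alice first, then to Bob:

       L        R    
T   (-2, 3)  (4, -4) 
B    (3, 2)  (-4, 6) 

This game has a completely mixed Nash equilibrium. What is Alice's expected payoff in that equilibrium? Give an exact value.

4/13

First find y, the probability Bob plays L, from Alice's indifference between T and B: −2y + 4(1−y) = 3y − 4(1−y), giving y = 8/13.
Since Alice is indifferent in equilibrium, Alice's expected payoff equals the payoff from either row against (8/13, 5/13). Using T: −2(8/13) + 4(5/13) = 4/13.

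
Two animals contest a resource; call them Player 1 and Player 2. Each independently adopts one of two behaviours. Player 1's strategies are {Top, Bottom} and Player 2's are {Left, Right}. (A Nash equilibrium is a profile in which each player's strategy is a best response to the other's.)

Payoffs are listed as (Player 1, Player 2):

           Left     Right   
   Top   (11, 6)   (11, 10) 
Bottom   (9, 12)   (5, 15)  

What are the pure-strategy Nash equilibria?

(Top, Left): Player 2 prefers Right (10 > 6) — not an equilibrium.
(Top, Right): Player 1 gets 11 ≥ 5 from Bottom, and Player 2 gets 10 ≥ 6 from Left — Nash equilibrium.
(Bottom, Left): Player 1 prefers Top (11 > 9); Player 2 prefers Right (15 > 12) — not an equilibrium.
(Bottom, Right): Player 1 prefers Top (11 > 5) — not an equilibrium.

(Top, Right)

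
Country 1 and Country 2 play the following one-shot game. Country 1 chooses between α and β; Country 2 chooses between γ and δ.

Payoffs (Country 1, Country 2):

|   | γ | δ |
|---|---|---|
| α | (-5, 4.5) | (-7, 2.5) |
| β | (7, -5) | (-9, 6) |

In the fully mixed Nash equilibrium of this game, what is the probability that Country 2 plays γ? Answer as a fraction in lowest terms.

Let y be the probability that Country 2 plays γ. In a completely mixed equilibrium, Country 1 must be indifferent between α and β.
Country 1's expected payoff from α is −5y − 7(1−y); from β it is 7y − 9(1−y).
Setting these equal: 2y − 7 = 16y − 9, so y = 1/7.

1/7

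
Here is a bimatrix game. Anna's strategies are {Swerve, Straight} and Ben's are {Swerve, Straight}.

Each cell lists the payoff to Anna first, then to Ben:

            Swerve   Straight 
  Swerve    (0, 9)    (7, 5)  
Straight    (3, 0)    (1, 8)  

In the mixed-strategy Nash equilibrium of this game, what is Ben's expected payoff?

6

First find p, the probability Anna plays Swerve, from Ben's indifference between Swerve and Straight: 9p = 5p + 8(1−p), giving p = 2/3.
Since Ben is indifferent in equilibrium, Ben's expected payoff equals the payoff from either column against (2/3, 1/3). Using Swerve: 9(2/3) = 6.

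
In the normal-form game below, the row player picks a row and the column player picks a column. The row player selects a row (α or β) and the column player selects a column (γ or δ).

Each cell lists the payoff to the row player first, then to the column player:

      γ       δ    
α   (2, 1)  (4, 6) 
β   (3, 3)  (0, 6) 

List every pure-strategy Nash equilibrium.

(α, γ): the row player prefers β (3 > 2); the column player prefers δ (6 > 1) — not an equilibrium.
(α, δ): the row player gets 4 ≥ 0 from β, and the column player gets 6 ≥ 1 from γ — Nash equilibrium.
(β, γ): the column player prefers δ (6 > 3) — not an equilibrium.
(β, δ): the row player prefers α (4 > 0) — not an equilibrium.

(α, δ)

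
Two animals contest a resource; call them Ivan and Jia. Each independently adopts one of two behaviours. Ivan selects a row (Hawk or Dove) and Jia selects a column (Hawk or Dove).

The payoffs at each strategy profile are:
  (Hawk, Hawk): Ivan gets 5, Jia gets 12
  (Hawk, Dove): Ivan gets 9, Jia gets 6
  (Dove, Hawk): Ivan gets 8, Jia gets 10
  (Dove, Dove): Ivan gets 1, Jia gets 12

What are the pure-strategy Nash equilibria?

(Hawk, Hawk): Ivan prefers Dove (8 > 5) — not an equilibrium.
(Hawk, Dove): Jia prefers Hawk (12 > 6) — not an equilibrium.
(Dove, Hawk): Jia prefers Dove (12 > 10) — not an equilibrium.
(Dove, Dove): Ivan prefers Hawk (9 > 1) — not an equilibrium.

none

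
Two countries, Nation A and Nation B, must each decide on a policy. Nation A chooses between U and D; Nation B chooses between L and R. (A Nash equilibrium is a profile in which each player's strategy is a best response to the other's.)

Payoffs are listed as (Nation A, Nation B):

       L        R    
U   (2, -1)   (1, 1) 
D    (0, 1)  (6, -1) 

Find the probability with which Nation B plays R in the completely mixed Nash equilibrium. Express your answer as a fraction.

2/7

Let y be the probability that Nation B plays L. In a completely mixed equilibrium, Nation A must be indifferent between U and D.
Nation A's expected payoff from U is 2y + (1−y); from D it is 6(1−y).
Setting these equal: y + 1 = −6y + 6, so y = 5/7.
Therefore Nation B plays R with probability 1 − 5/7 = 2/7.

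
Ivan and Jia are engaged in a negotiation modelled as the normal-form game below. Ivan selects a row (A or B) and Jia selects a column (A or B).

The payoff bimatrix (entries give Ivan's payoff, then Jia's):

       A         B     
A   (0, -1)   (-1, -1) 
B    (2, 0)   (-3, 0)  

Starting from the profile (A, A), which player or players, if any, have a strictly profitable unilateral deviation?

Ivan at (A, A) earns 0; deviating to B yields 2 — a strict improvement.
Jia earns -1; deviating to B yields -1 — not better.
Only Ivan has a strictly profitable deviation.

Ivan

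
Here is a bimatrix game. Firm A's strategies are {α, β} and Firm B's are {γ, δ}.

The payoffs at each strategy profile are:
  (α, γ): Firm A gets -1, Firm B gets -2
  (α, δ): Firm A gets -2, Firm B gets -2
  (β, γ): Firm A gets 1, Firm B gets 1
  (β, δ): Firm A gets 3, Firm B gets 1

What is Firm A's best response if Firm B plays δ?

β

Against δ, Firm A earns -2 from α and 3 from β.
So β is the best response.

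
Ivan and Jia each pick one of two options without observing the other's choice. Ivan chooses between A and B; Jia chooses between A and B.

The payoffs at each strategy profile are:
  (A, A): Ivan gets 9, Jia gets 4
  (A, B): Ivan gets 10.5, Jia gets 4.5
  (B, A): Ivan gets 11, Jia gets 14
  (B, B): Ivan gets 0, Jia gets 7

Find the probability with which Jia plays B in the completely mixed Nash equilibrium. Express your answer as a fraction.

4/25

Let q be the probability that Jia plays A. In a completely mixed equilibrium, Ivan must be indifferent between A and B.
Ivan's expected payoff from A is 9q + 10.5(1−q); from B it is 11q.
Setting these equal: −1.5q + 10.5 = 11q, so q = 21/25.
Therefore Jia plays B with probability 1 − 21/25 = 4/25.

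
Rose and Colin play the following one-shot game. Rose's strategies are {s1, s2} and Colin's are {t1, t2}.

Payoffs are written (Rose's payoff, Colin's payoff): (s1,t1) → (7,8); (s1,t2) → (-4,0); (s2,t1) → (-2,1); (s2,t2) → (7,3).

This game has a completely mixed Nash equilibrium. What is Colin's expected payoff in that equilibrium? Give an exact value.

12/5

First find p, the probability Rose plays s1, from Colin's indifference between t1 and t2: 8p + (1−p) = 3(1−p), giving p = 1/5.
Since Colin is indifferent in equilibrium, Colin's expected payoff equals the payoff from either column against (1/5, 4/5). Using t1: 8(1/5) + (4/5) = 12/5.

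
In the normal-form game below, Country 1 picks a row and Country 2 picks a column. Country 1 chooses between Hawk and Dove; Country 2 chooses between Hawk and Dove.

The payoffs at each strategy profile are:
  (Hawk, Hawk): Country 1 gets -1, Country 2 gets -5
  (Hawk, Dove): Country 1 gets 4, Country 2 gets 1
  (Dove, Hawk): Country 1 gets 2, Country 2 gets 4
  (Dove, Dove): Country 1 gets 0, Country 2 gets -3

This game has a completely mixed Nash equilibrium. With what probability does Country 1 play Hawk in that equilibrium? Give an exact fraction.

Let p be the probability that Country 1 plays Hawk. In a completely mixed equilibrium, Country 2 must be indifferent between Hawk and Dove.
Country 2's expected payoff from Hawk is −5p + 4(1−p); from Dove it is p − 3(1−p).
Setting these equal: −9p + 4 = 4p − 3, so p = 7/13.

7/13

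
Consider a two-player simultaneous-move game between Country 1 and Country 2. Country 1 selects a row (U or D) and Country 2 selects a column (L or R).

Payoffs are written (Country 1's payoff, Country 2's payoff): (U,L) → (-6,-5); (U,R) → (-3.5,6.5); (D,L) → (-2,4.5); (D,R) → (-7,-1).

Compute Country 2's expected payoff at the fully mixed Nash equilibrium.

First find p, the probability Country 1 plays U, from Country 2's indifference between L and R: −5p + 4.5(1−p) = 6.5p − (1−p), giving p = 11/34.
Since Country 2 is indifferent in equilibrium, Country 2's expected payoff equals the payoff from either column against (11/34, 23/34). Using L: −5(11/34) + 4.5(23/34) = 97/68.

97/68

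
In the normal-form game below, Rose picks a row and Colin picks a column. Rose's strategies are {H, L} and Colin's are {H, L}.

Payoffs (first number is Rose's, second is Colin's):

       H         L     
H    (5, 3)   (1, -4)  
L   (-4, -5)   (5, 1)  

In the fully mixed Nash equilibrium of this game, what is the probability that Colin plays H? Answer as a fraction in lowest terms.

4/13

Let q be the probability that Colin plays H. In a completely mixed equilibrium, Rose must be indifferent between H and L.
Rose's expected payoff from H is 5q + (1−q); from L it is −4q + 5(1−q).
Setting these equal: 4q + 1 = −9q + 5, so q = 4/13.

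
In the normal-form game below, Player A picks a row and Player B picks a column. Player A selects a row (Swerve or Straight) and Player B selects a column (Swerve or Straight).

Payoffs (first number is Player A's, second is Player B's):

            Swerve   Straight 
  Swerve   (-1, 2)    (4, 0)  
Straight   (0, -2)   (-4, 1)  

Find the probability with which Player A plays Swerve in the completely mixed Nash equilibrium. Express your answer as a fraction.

Let p be the probability that Player A plays Swerve. In a completely mixed equilibrium, Player B must be indifferent between Swerve and Straight.
Player B's expected payoff from Swerve is 2p − 2(1−p); from Straight it is (1−p).
Setting these equal: 4p − 2 = −p + 1, so p = 3/5.

3/5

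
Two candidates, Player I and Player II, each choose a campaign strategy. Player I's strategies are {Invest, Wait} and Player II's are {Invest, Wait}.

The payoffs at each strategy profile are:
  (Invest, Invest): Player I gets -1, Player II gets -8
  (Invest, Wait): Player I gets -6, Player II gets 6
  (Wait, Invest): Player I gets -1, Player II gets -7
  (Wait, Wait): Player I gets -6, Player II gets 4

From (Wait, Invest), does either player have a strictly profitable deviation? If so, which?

Player I at (Wait, Invest) earns -1; deviating to Invest yields -1 — not better.
Player II earns -7; deviating to Wait yields 4 — a strict improvement.
Only Player II has a strictly profitable deviation.

Player II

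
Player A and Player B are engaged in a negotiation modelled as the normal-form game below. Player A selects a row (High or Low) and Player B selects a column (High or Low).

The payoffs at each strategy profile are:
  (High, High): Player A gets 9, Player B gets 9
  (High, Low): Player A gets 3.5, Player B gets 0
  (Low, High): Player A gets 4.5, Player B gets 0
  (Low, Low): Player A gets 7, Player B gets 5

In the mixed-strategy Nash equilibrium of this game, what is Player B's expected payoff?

First find p, the probability Player A plays High, from Player B's indifference between High and Low: 9p = 5(1−p), giving p = 5/14.
Since Player B is indifferent in equilibrium, Player B's expected payoff equals the payoff from either column against (5/14, 9/14). Using High: 9(5/14) = 45/14.

45/14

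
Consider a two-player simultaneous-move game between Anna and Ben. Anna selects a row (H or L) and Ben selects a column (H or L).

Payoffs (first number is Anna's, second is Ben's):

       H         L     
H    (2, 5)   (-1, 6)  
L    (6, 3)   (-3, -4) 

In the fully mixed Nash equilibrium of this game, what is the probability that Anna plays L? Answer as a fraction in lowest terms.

Let p be the probability that Anna plays H. In a completely mixed equilibrium, Ben must be indifferent between H and L.
Ben's expected payoff from H is 5p + 3(1−p); from L it is 6p − 4(1−p).
Setting these equal: 2p + 3 = 10p − 4, so p = 7/8.
Therefore Anna plays L with probability 1 − 7/8 = 1/8.

1/8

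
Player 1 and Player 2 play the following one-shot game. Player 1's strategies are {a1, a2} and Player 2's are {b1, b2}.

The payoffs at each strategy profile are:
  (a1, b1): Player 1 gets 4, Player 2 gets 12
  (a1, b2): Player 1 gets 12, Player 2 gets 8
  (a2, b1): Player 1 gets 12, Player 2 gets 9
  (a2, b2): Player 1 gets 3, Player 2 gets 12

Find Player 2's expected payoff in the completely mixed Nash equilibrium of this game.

First find x, the probability Player 1 plays a1, from Player 2's indifference between b1 and b2: 12x + 9(1−x) = 8x + 12(1−x), giving x = 3/7.
Since Player 2 is indifferent in equilibrium, Player 2's expected payoff equals the payoff from either column against (3/7, 4/7). Using b1: 12(3/7) + 9(4/7) = 72/7.

72/7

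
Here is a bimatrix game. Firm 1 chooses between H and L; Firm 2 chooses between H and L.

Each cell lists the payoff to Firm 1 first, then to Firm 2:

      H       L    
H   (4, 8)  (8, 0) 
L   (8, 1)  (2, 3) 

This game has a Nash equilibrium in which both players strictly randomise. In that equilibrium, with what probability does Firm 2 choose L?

2/5

Let c be the probability that Firm 2 plays H. In a completely mixed equilibrium, Firm 1 must be indifferent between H and L.
Firm 1's expected payoff from H is 4c + 8(1−c); from L it is 8c + 2(1−c).
Setting these equal: −4c + 8 = 6c + 2, so c = 3/5.
Therefore Firm 2 plays L with probability 1 − 3/5 = 2/5.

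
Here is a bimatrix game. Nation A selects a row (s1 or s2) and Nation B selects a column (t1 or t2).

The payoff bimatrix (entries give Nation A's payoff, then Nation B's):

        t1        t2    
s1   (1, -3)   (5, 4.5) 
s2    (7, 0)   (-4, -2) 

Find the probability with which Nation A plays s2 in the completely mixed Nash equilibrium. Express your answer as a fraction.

Let p be the probability that Nation A plays s1. In a completely mixed equilibrium, Nation B must be indifferent between t1 and t2.
Nation B's expected payoff from t1 is −3p; from t2 it is 4.5p − 2(1−p).
Setting these equal: −3p = 6.5p − 2, so p = 4/19.
Therefore Nation A plays s2 with probability 1 − 4/19 = 15/19.

15/19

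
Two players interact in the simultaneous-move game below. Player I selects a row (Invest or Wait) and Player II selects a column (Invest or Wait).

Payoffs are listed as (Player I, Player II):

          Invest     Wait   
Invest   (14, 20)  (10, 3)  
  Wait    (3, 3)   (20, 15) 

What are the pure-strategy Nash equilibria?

(Invest, Invest) and (Wait, Wait)

(Invest, Invest): Player I gets 14 ≥ 3 from Wait, and Player II gets 20 ≥ 3 from Wait — Nash equilibrium.
(Invest, Wait): Player I prefers Wait (20 > 10); Player II prefers Invest (20 > 3) — not an equilibrium.
(Wait, Invest): Player I prefers Invest (14 > 3); Player II prefers Wait (15 > 3) — not an equilibrium.
(Wait, Wait): Player I gets 20 ≥ 10 from Invest, and Player II gets 15 ≥ 3 from Invest — Nash equilibrium.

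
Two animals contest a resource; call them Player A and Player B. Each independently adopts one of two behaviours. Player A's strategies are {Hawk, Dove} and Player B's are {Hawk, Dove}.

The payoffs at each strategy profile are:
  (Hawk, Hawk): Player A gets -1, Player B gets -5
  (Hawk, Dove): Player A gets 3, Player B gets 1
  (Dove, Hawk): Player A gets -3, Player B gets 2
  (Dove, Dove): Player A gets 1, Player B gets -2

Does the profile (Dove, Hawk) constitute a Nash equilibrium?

No

At (Dove, Hawk), Player A earns -3; switching to Hawk would give -1, so Player A would deviate.
Player B earns 2; switching to Dove would give -2, so Player B has no profitable deviation.
Since at least one player can profitably deviate, this is not a Nash equilibrium.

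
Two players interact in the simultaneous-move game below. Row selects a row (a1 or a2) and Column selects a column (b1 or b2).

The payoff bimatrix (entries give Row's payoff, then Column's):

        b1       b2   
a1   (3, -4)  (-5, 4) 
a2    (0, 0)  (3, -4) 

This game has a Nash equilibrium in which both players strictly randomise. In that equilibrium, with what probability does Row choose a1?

Let p be the probability that Row plays a1. In a completely mixed equilibrium, Column must be indifferent between b1 and b2.
Column's expected payoff from b1 is −4p; from b2 it is 4p − 4(1−p).
Setting these equal: −4p = 8p − 4, so p = 1/3.

1/3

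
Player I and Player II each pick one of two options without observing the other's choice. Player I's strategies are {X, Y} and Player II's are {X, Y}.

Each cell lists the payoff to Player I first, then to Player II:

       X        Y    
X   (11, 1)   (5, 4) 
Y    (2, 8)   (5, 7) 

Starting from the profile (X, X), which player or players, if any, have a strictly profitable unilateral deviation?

Player I at (X, X) earns 11; deviating to Y yields 2 — not better.
Player II earns 1; deviating to Y yields 4 — a strict improvement.
Only Player II has a strictly profitable deviation.

Player II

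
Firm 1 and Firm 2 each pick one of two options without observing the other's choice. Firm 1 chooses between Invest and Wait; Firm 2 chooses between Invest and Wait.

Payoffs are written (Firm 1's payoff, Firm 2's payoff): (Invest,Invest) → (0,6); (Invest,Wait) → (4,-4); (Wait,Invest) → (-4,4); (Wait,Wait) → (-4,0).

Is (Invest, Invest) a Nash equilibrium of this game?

Yes

At (Invest, Invest), Firm 1 earns 0; switching to Wait would give -4, so Firm 1 has no profitable deviation.
Firm 2 earns 6; switching to Wait would give -4, so Firm 2 has no profitable deviation.
Neither player can gain by a unilateral deviation, so this profile is a Nash equilibrium.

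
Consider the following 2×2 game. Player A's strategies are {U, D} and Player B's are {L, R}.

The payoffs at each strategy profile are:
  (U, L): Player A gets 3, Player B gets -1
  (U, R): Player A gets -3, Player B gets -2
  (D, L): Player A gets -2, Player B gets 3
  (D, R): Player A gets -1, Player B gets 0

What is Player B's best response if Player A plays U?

Against U, Player B earns -1 from L and -2 from R.
So L is the best response.

L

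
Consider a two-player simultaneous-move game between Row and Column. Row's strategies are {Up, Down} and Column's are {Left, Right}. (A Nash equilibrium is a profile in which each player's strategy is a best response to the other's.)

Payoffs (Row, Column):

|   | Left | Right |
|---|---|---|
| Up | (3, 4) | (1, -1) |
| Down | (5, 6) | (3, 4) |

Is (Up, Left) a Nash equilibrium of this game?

At (Up, Left), Row earns 3; switching to Down would give 5, so Row would deviate.
Column earns 4; switching to Right would give -1, so Column has no profitable deviation.
Since at least one player can profitably deviate, this is not a Nash equilibrium.

No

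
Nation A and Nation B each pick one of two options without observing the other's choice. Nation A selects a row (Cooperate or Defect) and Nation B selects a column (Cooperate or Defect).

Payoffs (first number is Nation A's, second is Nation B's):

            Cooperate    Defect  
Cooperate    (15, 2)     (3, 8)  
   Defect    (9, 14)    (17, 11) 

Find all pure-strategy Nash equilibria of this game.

(Cooperate, Cooperate): Nation B prefers Defect (8 > 2) — not an equilibrium.
(Cooperate, Defect): Nation A prefers Defect (17 > 3) — not an equilibrium.
(Defect, Cooperate): Nation A prefers Cooperate (15 > 9) — not an equilibrium.
(Defect, Defect): Nation B prefers Cooperate (14 > 11) — not an equilibrium.

none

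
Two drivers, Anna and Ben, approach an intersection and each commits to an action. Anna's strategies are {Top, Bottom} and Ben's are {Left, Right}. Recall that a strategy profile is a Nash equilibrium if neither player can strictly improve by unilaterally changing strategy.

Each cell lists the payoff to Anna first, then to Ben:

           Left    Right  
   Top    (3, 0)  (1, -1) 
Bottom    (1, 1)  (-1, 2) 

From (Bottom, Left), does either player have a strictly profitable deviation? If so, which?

Anna at (Bottom, Left) earns 1; deviating to Top yields 3 — a strict improvement.
Ben earns 1; deviating to Right yields 2 — a strict improvement.
Both Anna and Ben have strictly profitable deviations.

Both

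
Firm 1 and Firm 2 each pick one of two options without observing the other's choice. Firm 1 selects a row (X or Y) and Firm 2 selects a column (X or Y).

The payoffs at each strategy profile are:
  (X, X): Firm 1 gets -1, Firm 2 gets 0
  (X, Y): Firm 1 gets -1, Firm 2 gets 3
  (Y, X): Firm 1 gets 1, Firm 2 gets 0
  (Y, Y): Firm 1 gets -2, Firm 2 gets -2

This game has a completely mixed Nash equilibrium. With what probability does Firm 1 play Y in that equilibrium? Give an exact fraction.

3/5

Let r be the probability that Firm 1 plays X. In a completely mixed equilibrium, Firm 2 must be indifferent between X and Y.
Firm 2's expected payoff from X is 0; from Y it is 3r − 2(1−r).
Setting these equal: 0 = 5r − 2, so r = 2/5.
Therefore Firm 1 plays Y with probability 1 − 2/5 = 3/5.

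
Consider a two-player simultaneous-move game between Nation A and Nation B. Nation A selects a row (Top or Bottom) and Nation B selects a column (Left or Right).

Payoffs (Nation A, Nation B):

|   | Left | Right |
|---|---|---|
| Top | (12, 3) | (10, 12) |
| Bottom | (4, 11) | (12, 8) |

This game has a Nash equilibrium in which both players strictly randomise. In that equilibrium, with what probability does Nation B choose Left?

1/5

Let c be the probability that Nation B plays Left. In a completely mixed equilibrium, Nation A must be indifferent between Top and Bottom.
Nation A's expected payoff from Top is 12c + 10(1−c); from Bottom it is 4c + 12(1−c).
Setting these equal: 2c + 10 = −8c + 12, so c = 1/5.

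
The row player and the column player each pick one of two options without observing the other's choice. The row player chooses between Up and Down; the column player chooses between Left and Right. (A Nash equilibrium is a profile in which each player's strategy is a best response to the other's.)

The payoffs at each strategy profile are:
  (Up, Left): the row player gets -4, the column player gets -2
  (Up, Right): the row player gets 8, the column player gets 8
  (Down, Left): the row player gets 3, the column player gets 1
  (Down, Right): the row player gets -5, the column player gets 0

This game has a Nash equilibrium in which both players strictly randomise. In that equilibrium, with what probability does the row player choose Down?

Let p be the probability that the row player plays Up. In a completely mixed equilibrium, the column player must be indifferent between Left and Right.
The column player's expected payoff from Left is −2p + (1−p); from Right it is 8p.
Setting these equal: −3p + 1 = 8p, so p = 1/11.
Therefore the row player plays Down with probability 1 − 1/11 = 10/11.

10/11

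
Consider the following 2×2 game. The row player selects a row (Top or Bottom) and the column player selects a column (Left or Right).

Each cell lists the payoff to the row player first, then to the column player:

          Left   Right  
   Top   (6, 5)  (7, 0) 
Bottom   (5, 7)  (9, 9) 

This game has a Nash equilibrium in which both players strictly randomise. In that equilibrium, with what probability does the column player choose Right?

Let c be the probability that the column player plays Left. In a completely mixed equilibrium, the row player must be indifferent between Top and Bottom.
The row player's expected payoff from Top is 6c + 7(1−c); from Bottom it is 5c + 9(1−c).
Setting these equal: −c + 7 = −4c + 9, so c = 2/3.
Therefore the column player plays Right with probability 1 − 2/3 = 1/3.

1/3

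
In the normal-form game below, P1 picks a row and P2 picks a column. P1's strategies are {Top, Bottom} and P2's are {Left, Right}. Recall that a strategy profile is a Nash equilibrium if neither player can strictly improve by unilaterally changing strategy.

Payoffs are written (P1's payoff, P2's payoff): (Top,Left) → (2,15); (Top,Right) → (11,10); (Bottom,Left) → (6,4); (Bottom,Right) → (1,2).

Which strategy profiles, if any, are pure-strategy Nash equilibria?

(Top, Left): P1 prefers Bottom (6 > 2) — not an equilibrium.
(Top, Right): P2 prefers Left (15 > 10) — not an equilibrium.
(Bottom, Left): P1 gets 6 ≥ 2 from Top, and P2 gets 4 ≥ 2 from Right — Nash equilibrium.
(Bottom, Right): P1 prefers Top (11 > 1); P2 prefers Left (4 > 2) — not an equilibrium.

(Bottom, Left)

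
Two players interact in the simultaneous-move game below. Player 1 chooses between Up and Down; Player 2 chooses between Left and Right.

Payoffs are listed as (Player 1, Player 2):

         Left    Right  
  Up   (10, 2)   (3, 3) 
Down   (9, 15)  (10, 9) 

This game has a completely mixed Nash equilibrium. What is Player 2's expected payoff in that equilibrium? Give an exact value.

27/7

First find x, the probability Player 1 plays Up, from Player 2's indifference between Left and Right: 2x + 15(1−x) = 3x + 9(1−x), giving x = 6/7.
Since Player 2 is indifferent in equilibrium, Player 2's expected payoff equals the payoff from either column against (6/7, 1/7). Using Left: 2(6/7) + 15(1/7) = 27/7.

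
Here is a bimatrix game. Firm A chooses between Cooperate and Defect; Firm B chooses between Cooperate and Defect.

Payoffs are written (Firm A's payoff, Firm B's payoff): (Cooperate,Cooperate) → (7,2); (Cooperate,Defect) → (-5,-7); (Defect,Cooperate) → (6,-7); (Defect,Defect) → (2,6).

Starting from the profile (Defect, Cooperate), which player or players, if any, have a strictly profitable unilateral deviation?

Both

Firm A at (Defect, Cooperate) earns 6; deviating to Cooperate yields 7 — a strict improvement.
Firm B earns -7; deviating to Defect yields 6 — a strict improvement.
Both Firm A and Firm B have strictly profitable deviations.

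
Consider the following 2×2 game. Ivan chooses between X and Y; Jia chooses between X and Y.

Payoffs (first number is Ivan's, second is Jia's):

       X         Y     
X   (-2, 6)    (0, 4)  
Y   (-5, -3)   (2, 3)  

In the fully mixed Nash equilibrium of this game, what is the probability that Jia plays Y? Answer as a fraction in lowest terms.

Let c be the probability that Jia plays X. In a completely mixed equilibrium, Ivan must be indifferent between X and Y.
Ivan's expected payoff from X is −2c; from Y it is −5c + 2(1−c).
Setting these equal: −2c = −7c + 2, so c = 2/5.
Therefore Jia plays Y with probability 1 − 2/5 = 3/5.

3/5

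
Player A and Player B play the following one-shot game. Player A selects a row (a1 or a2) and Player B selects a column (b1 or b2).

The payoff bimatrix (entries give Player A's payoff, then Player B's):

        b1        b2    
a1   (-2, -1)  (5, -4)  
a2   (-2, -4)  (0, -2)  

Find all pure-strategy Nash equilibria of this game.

(a1, b1): Player A gets -2 ≥ -2 from a2, and Player B gets -1 ≥ -4 from b2 — Nash equilibrium.
(a1, b2): Player B prefers b1 (-1 > -4) — not an equilibrium.
(a2, b1): Player B prefers b2 (-2 > -4) — not an equilibrium.
(a2, b2): Player A prefers a1 (5 > 0) — not an equilibrium.

(a1, b1)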